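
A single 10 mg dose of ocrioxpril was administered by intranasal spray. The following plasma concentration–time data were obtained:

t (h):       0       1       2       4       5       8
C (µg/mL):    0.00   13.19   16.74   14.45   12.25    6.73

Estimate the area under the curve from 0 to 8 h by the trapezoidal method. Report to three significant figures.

AUC = 94.6 µg/mL·h

Trapezoidal AUC_0→8:
  [0→1]: (0.00+13.19)/2 × 1 = 6.595
  [1→2]: (13.19+16.74)/2 × 1 = 14.965
  [2→4]: (16.74+14.45)/2 × 2 = 31.19
  [4→5]: (14.45+12.25)/2 × 1 = 13.35
  [5→8]: (12.25+6.73)/2 × 3 = 28.47
  Sum = 94.57 µg/mL·h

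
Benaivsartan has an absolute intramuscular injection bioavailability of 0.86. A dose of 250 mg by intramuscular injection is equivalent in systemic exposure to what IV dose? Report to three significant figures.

Systemic exposure from an extravascular dose = F × D_ev, so the equivalent IV dose is F × D_ev.
D_iv = F × D_ev = 0.86 × 250 = 215 mg

D_iv = 215 mg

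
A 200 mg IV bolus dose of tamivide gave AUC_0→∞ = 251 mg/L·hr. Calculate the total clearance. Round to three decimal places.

CL = 0.797 L/hr

CL = Dose_iv / AUC_0→∞
   = 200 / 251 = 0.796813 L/hr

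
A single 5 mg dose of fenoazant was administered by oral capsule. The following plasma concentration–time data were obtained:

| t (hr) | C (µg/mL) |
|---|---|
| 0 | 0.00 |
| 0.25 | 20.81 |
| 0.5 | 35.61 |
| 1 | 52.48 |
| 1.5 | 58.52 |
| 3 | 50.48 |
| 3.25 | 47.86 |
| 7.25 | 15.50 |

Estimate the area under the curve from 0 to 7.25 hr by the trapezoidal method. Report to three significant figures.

AUC = 280 µg/mL·hr

Trapezoidal AUC_0→7.25:
  [0→0.25]: (0.00+20.81)/2 × 0.25 = 2.60125
  [0.25→0.5]: (20.81+35.61)/2 × 0.25 = 7.0525
  [0.5→1]: (35.61+52.48)/2 × 0.5 = 22.0225
  [1→1.5]: (52.48+58.52)/2 × 0.5 = 27.75
  [1.5→3]: (58.52+50.48)/2 × 1.5 = 81.75
  [3→3.25]: (50.48+47.86)/2 × 0.25 = 12.2925
  [3.25→7.25]: (47.86+15.50)/2 × 4 = 126.72
  Sum = 280.18875 µg/mL·hr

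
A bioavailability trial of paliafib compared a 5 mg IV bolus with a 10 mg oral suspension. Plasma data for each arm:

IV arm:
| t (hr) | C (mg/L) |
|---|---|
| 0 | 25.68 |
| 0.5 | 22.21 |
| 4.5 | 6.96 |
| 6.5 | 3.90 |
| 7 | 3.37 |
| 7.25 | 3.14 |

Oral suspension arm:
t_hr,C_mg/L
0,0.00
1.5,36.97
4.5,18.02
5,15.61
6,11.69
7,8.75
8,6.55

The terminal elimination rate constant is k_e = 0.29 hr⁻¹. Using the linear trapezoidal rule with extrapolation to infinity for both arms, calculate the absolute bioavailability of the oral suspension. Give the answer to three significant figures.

F = 0.913

Trapezoidal AUC_0→7.25 (IV):
  [0→0.5]: (25.68+22.21)/2 × 0.5 = 11.9725
  [0.5→4.5]: (22.21+6.96)/2 × 4 = 58.34
  [4.5→6.5]: (6.96+3.90)/2 × 2 = 10.86
  [6.5→7]: (3.90+3.37)/2 × 0.5 = 1.8175
  [7→7.25]: (3.37+3.14)/2 × 0.25 = 0.81375
  Sum = 83.80375 mg/L·hr
IV tail: 3.14/0.29 = 10.828; AUC_iv,0→∞ = 83.80375 + 10.828 = 94.63175 mg/L·hr
Trapezoidal AUC_0→8 (oral suspension):
  [0→1.5]: (0.00+36.97)/2 × 1.5 = 27.7275
  [1.5→4.5]: (36.97+18.02)/2 × 3 = 82.485
  [4.5→5]: (18.02+15.61)/2 × 0.5 = 8.4075
  [5→6]: (15.61+11.69)/2 × 1 = 13.65
  [6→7]: (11.69+8.75)/2 × 1 = 10.22
  [7→8]: (8.75+6.55)/2 × 1 = 7.65
  Sum = 150.14 mg/L·hr
oral suspension tail: 6.55/0.29 = 22.586; AUC_ev,0→∞ = 150.14 + 22.586 = 172.726 mg/L·hr
F = (AUC_ev/D_ev)/(AUC_iv/D_iv) = (172.726/10)/(94.63175/5) = 17.2726/18.92635 = 0.9126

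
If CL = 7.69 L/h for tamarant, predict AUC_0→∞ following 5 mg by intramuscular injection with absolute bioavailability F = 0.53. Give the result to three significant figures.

AUC_0→∞ = F × Dose / CL
        = 0.53 × 5 / 7.69 = 0.344603 mg/L·h

AUC = 0.345 mg/L·h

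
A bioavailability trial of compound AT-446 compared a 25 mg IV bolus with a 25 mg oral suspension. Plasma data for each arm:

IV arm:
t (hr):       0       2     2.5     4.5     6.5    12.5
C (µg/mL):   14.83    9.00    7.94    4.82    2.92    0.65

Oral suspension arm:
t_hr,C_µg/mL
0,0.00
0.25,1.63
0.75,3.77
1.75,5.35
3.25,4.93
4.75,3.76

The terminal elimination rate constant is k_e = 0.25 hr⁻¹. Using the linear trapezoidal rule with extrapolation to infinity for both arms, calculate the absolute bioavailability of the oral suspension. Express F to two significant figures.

F = 0.57

Trapezoidal AUC_0→12.5 (IV):
  [0→2]: (14.83+9.00)/2 × 2 = 23.83
  [2→2.5]: (9.00+7.94)/2 × 0.5 = 4.235
  [2.5→4.5]: (7.94+4.82)/2 × 2 = 12.76
  [4.5→6.5]: (4.82+2.92)/2 × 2 = 7.74
  [6.5→12.5]: (2.92+0.65)/2 × 6 = 10.71
  Sum = 59.275 µg/mL·hr
IV tail: 0.65/0.25 = 2.600; AUC_iv,0→∞ = 59.275 + 2.600 = 61.875 µg/mL·hr
Trapezoidal AUC_0→4.75 (oral suspension):
  [0→0.25]: (0.00+1.63)/2 × 0.25 = 0.20375
  [0.25→0.75]: (1.63+3.77)/2 × 0.5 = 1.35
  [0.75→1.75]: (3.77+5.35)/2 × 1 = 4.56
  [1.75→3.25]: (5.35+4.93)/2 × 1.5 = 7.71
  [3.25→4.75]: (4.93+3.76)/2 × 1.5 = 6.5175
  Sum = 20.34125 µg/mL·hr
oral suspension tail: 3.76/0.25 = 15.040; AUC_ev,0→∞ = 20.34125 + 15.040 = 35.38125 µg/mL·hr
F = (AUC_ev/D_ev)/(AUC_iv/D_iv) = (35.38125/25)/(61.875/25) = 1.41525/2.475 = 0.5718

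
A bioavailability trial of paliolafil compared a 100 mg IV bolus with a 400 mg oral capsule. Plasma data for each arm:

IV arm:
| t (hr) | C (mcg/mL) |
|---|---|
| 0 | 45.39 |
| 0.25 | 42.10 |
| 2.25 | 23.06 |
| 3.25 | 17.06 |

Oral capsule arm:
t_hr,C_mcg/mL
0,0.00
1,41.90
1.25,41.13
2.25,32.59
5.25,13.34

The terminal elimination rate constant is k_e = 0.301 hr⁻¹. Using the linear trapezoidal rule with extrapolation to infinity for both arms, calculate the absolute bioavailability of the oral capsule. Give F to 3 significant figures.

F = 0.297

Trapezoidal AUC_0→3.25 (IV):
  [0→0.25]: (45.39+42.10)/2 × 0.25 = 10.93625
  [0.25→2.25]: (42.10+23.06)/2 × 2 = 65.16
  [2.25→3.25]: (23.06+17.06)/2 × 1 = 20.06
  Sum = 96.15625 mcg/mL·hr
IV tail: 17.06/0.301 = 56.678; AUC_iv,0→∞ = 96.15625 + 56.678 = 152.83425 mcg/mL·hr
Trapezoidal AUC_0→5.25 (oral capsule):
  [0→1]: (0.00+41.90)/2 × 1 = 20.95
  [1→1.25]: (41.90+41.13)/2 × 0.25 = 10.37875
  [1.25→2.25]: (41.13+32.59)/2 × 1 = 36.86
  [2.25→5.25]: (32.59+13.34)/2 × 3 = 68.895
  Sum = 137.08375 mcg/mL·hr
oral capsule tail: 13.34/0.301 = 44.319; AUC_ev,0→∞ = 137.08375 + 44.319 = 181.40275 mcg/mL·hr
F = (AUC_ev/D_ev)/(AUC_iv/D_iv) = (181.40275/400)/(152.83425/100) = 0.453507/1.5283425 = 0.2967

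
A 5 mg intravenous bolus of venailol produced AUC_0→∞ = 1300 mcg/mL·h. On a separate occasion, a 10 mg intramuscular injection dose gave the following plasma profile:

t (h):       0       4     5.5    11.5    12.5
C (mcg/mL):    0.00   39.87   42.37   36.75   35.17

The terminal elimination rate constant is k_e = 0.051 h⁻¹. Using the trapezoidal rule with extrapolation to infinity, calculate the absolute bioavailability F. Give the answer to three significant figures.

Trapezoidal AUC_0→12.5 (intramuscular injection):
  [0→4]: (0.00+39.87)/2 × 4 = 79.74
  [4→5.5]: (39.87+42.37)/2 × 1.5 = 61.68
  [5.5→11.5]: (42.37+36.75)/2 × 6 = 237.36
  [11.5→12.5]: (36.75+35.17)/2 × 1 = 35.96
  Sum = 414.74 mcg/mL·h
Tail: C_last/k_e = 35.17/0.051 = 689.608
AUC_0→∞ (intramuscular injection) = 414.74 + 689.608 = 1104.348 mcg/mL·h
F = (AUC_ev/D_ev)/(AUC_iv/D_iv) = (1104.348/10)/(1300/5) = 110.4348/260 = 0.4247

F = 0.425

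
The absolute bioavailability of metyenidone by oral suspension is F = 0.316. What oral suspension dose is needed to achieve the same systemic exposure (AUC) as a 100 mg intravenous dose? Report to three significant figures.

For equal systemic exposure: F × D_ev = D_iv
D_ev = D_iv / F = 100 / 0.316 = 316.456 mg

D_oral = 316 mg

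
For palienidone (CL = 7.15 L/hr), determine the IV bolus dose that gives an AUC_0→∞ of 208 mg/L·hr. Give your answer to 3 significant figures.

Dose_iv = CL × AUC_0→∞
     = 7.15 × 208 = 1487.2 mg

Dose = 1490 mg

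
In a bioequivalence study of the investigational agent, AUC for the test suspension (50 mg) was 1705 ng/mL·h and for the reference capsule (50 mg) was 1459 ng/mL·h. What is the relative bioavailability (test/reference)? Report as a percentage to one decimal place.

F_rel = 116.9%

F_rel = (AUC_test/D_test) / (AUC_ref/D_ref)
      = (1705/50) / (1459/50)
      = 34.1 / 29.18 = 1.1686 = 116.86%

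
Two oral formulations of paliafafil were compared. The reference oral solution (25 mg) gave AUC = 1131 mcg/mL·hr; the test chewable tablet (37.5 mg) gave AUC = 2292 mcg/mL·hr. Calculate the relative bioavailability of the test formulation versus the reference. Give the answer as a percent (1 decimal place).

F_rel = 135.1%

F_rel = (AUC_test/D_test) / (AUC_ref/D_ref)
      = (2292/37.5) / (1131/25)
      = 61.12 / 45.24 = 1.3510 = 135.10%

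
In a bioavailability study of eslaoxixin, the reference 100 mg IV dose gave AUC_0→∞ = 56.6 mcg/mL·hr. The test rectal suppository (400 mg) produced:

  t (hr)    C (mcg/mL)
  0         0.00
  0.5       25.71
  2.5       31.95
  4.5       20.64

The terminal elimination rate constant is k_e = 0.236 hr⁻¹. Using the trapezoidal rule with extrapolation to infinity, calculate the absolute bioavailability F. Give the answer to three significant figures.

F = 0.902

Trapezoidal AUC_0→4.5 (rectal suppository):
  [0→0.5]: (0.00+25.71)/2 × 0.5 = 6.4275
  [0.5→2.5]: (25.71+31.95)/2 × 2 = 57.66
  [2.5→4.5]: (31.95+20.64)/2 × 2 = 52.59
  Sum = 116.6775 mcg/mL·hr
Tail: C_last/k_e = 20.64/0.236 = 87.458
AUC_0→∞ (rectal suppository) = 116.6775 + 87.458 = 204.1355 mcg/mL·hr
F = (AUC_ev/D_ev)/(AUC_iv/D_iv) = (204.1355/400)/(56.6/100) = 0.51033875/0.566 = 0.9017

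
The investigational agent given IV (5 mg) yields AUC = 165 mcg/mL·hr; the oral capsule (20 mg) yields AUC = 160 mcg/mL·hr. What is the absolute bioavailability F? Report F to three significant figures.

F = 0.242

F = (AUC_ev / D_ev) / (AUC_iv / D_iv)
  = (160/20) / (165/5)
  = 8 / 33 = 0.2424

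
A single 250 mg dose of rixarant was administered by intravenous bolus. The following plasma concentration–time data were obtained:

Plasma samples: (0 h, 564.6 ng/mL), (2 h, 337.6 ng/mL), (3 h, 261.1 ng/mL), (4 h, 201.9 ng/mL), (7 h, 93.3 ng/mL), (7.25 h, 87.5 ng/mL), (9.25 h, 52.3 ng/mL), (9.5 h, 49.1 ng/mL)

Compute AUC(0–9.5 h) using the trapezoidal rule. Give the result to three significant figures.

Trapezoidal AUC_0→9.5:
  [0→2]: (564.6+337.6)/2 × 2 = 902.2
  [2→3]: (337.6+261.1)/2 × 1 = 299.35
  [3→4]: (261.1+201.9)/2 × 1 = 231.5
  [4→7]: (201.9+93.3)/2 × 3 = 442.8
  [7→7.25]: (93.3+87.5)/2 × 0.25 = 22.6
  [7.25→9.25]: (87.5+52.3)/2 × 2 = 139.8
  [9.25→9.5]: (52.3+49.1)/2 × 0.25 = 12.675
  Sum = 2050.925 ng/mL·h

AUC = 2050 ng/mL·h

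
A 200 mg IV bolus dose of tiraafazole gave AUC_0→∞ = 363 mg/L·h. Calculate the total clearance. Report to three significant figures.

CL = Dose_iv / AUC_0→∞
   = 200 / 363 = 0.550964 L/h

CL = 0.551 L/h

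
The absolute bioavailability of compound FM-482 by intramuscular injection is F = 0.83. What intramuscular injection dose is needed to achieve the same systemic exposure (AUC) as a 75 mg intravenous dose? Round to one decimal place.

D_intramuscular = 90.4 mg

For equal systemic exposure: F × D_ev = D_iv
D_ev = D_iv / F = 75 / 0.83 = 90.3614 mg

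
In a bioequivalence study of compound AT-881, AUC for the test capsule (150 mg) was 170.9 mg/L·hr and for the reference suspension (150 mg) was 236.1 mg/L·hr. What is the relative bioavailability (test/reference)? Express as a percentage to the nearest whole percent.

F_rel = 72%

F_rel = (AUC_test/D_test) / (AUC_ref/D_ref)
      = (170.9/150) / (236.1/150)
      = 1.13933 / 1.574 = 0.7238 = 72.38%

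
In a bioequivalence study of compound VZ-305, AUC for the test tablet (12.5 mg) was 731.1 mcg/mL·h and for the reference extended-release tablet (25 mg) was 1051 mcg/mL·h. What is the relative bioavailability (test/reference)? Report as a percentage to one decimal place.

F_rel = 139.1%

F_rel = (AUC_test/D_test) / (AUC_ref/D_ref)
      = (731.1/12.5) / (1051/25)
      = 58.488 / 42.04 = 1.3912 = 139.12%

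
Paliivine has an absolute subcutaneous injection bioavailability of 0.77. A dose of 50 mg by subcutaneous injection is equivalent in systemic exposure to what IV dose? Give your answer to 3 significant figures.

Systemic exposure from an extravascular dose = F × D_ev, so the equivalent IV dose is F × D_ev.
D_iv = F × D_ev = 0.77 × 50 = 38.5 mg

D_iv = 38.5 mg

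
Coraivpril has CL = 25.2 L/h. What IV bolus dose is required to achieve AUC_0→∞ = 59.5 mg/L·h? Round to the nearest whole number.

Dose_iv = CL × AUC_0→∞
     = 25.2 × 59.5 = 1499.4 mg

Dose = 1499 mg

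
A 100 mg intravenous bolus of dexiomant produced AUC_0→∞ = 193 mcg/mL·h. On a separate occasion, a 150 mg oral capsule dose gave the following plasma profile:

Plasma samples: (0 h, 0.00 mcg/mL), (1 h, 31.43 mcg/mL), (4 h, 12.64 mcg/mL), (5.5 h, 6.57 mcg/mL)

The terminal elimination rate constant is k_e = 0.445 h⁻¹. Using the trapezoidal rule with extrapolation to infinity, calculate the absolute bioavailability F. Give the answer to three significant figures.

Trapezoidal AUC_0→5.5 (oral capsule):
  [0→1]: (0.00+31.43)/2 × 1 = 15.715
  [1→4]: (31.43+12.64)/2 × 3 = 66.105
  [4→5.5]: (12.64+6.57)/2 × 1.5 = 14.4075
  Sum = 96.2275 mcg/mL·h
Tail: C_last/k_e = 6.57/0.445 = 14.764
AUC_0→∞ (oral capsule) = 96.2275 + 14.764 = 110.9915 mcg/mL·h
F = (AUC_ev/D_ev)/(AUC_iv/D_iv) = (110.9915/150)/(193/100) = 0.739943/1.93 = 0.3834

F = 0.383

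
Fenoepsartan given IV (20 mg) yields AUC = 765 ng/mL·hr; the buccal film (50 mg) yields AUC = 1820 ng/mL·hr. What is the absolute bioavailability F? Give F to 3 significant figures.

F = (AUC_ev / D_ev) / (AUC_iv / D_iv)
  = (1820/50) / (765/20)
  = 36.4 / 38.25 = 0.9516

F = 0.952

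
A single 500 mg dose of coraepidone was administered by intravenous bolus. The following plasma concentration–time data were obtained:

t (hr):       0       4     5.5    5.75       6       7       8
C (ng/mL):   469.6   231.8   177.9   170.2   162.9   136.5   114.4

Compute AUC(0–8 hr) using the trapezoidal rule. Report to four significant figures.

AUC = 2070 ng/mL·hr

Trapezoidal AUC_0→8:
  [0→4]: (469.6+231.8)/2 × 4 = 1402.8
  [4→5.5]: (231.8+177.9)/2 × 1.5 = 307.275
  [5.5→5.75]: (177.9+170.2)/2 × 0.25 = 43.5125
  [5.75→6]: (170.2+162.9)/2 × 0.25 = 41.6375
  [6→7]: (162.9+136.5)/2 × 1 = 149.7
  [7→8]: (136.5+114.4)/2 × 1 = 125.45
  Sum = 2070.375 ng/mL·hr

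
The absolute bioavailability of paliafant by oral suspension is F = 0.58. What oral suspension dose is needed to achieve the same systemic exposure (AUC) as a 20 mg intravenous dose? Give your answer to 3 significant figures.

For equal systemic exposure: F × D_ev = D_iv
D_ev = D_iv / F = 20 / 0.58 = 34.4828 mg

D_oral = 34.5 mg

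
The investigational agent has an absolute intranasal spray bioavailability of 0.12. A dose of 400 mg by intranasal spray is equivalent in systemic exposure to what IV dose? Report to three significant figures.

Systemic exposure from an extravascular dose = F × D_ev, so the equivalent IV dose is F × D_ev.
D_iv = F × D_ev = 0.12 × 400 = 48 mg

D_iv = 48.0 mg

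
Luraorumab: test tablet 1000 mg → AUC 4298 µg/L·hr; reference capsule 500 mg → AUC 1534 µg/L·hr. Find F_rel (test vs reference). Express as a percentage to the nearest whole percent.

F_rel = 140%

F_rel = (AUC_test/D_test) / (AUC_ref/D_ref)
      = (4298/1000) / (1534/500)
      = 4.298 / 3.068 = 1.4009 = 140.09%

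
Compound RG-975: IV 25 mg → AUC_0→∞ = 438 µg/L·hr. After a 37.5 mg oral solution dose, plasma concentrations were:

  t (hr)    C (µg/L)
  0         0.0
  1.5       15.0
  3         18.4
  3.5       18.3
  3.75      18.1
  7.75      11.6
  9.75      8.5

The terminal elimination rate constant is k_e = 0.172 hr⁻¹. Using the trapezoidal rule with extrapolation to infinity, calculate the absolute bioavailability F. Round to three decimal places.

F = 0.272

Trapezoidal AUC_0→9.75 (oral solution):
  [0→1.5]: (0.0+15.0)/2 × 1.5 = 11.25
  [1.5→3]: (15.0+18.4)/2 × 1.5 = 25.05
  [3→3.5]: (18.4+18.3)/2 × 0.5 = 9.175
  [3.5→3.75]: (18.3+18.1)/2 × 0.25 = 4.55
  [3.75→7.75]: (18.1+11.6)/2 × 4 = 59.4
  [7.75→9.75]: (11.6+8.5)/2 × 2 = 20.1
  Sum = 129.525 µg/L·hr
Tail: C_last/k_e = 8.5/0.172 = 49.419
AUC_0→∞ (oral solution) = 129.525 + 49.419 = 178.944 µg/L·hr
F = (AUC_ev/D_ev)/(AUC_iv/D_iv) = (178.944/37.5)/(438/25) = 4.77184/17.52 = 0.2724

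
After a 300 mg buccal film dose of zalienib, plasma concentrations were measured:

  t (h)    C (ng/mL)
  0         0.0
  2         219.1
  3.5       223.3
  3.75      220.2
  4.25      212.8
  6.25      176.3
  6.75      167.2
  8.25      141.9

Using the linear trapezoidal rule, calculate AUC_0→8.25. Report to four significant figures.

AUC = 1421 ng/mL·h

Trapezoidal AUC_0→8.25:
  [0→2]: (0.0+219.1)/2 × 2 = 219.1
  [2→3.5]: (219.1+223.3)/2 × 1.5 = 331.8
  [3.5→3.75]: (223.3+220.2)/2 × 0.25 = 55.4375
  [3.75→4.25]: (220.2+212.8)/2 × 0.5 = 108.25
  [4.25→6.25]: (212.8+176.3)/2 × 2 = 389.1
  [6.25→6.75]: (176.3+167.2)/2 × 0.5 = 85.875
  [6.75→8.25]: (167.2+141.9)/2 × 1.5 = 231.825
  Sum = 1421.3875 ng/mL·h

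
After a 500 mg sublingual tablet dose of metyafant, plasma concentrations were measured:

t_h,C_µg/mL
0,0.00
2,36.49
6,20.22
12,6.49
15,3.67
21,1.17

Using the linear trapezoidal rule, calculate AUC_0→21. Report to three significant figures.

Trapezoidal AUC_0→21:
  [0→2]: (0.00+36.49)/2 × 2 = 36.49
  [2→6]: (36.49+20.22)/2 × 4 = 113.42
  [6→12]: (20.22+6.49)/2 × 6 = 80.13
  [12→15]: (6.49+3.67)/2 × 3 = 15.24
  [15→21]: (3.67+1.17)/2 × 6 = 14.52
  Sum = 259.8 µg/mL·h

AUC = 260 µg/mL·h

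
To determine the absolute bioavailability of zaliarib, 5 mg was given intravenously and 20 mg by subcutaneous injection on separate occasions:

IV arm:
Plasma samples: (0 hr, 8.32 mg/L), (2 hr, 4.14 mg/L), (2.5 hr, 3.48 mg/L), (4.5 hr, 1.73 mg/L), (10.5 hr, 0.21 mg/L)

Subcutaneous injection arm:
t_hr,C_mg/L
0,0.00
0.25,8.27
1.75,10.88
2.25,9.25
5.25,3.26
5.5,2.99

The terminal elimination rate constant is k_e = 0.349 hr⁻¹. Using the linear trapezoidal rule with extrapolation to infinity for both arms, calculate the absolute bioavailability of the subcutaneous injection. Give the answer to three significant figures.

Trapezoidal AUC_0→10.5 (IV):
  [0→2]: (8.32+4.14)/2 × 2 = 12.46
  [2→2.5]: (4.14+3.48)/2 × 0.5 = 1.905
  [2.5→4.5]: (3.48+1.73)/2 × 2 = 5.21
  [4.5→10.5]: (1.73+0.21)/2 × 6 = 5.82
  Sum = 25.395 mg/L·hr
IV tail: 0.21/0.349 = 0.602; AUC_iv,0→∞ = 25.395 + 0.602 = 25.997 mg/L·hr
Trapezoidal AUC_0→5.5 (subcutaneous injection):
  [0→0.25]: (0.00+8.27)/2 × 0.25 = 1.03375
  [0.25→1.75]: (8.27+10.88)/2 × 1.5 = 14.3625
  [1.75→2.25]: (10.88+9.25)/2 × 0.5 = 5.0325
  [2.25→5.25]: (9.25+3.26)/2 × 3 = 18.765
  [5.25→5.5]: (3.26+2.99)/2 × 0.25 = 0.78125
  Sum = 39.975 mg/L·hr
subcutaneous injection tail: 2.99/0.349 = 8.567; AUC_ev,0→∞ = 39.975 + 8.567 = 48.542 mg/L·hr
F = (AUC_ev/D_ev)/(AUC_iv/D_iv) = (48.542/20)/(25.997/5) = 2.4271/5.1994 = 0.4668

F = 0.467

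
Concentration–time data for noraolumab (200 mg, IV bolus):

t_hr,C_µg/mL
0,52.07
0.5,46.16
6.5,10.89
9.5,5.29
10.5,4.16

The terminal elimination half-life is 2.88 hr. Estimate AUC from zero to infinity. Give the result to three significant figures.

Trapezoidal AUC_0→10.5:
  [0→0.5]: (52.07+46.16)/2 × 0.5 = 24.5575
  [0.5→6.5]: (46.16+10.89)/2 × 6 = 171.15
  [6.5→9.5]: (10.89+5.29)/2 × 3 = 24.27
  [9.5→10.5]: (5.29+4.16)/2 × 1 = 4.725
  Sum = 224.7025 µg/mL·hr
k_e = ln2 / t½ = 0.693147 / 2.88 = 0.2407 hr^-1
Extrapolated tail: C_last / k_e = 4.16 / 0.2407 = 17.283
AUC_0→∞ = 224.7025 + 17.283 = 241.9855 µg/mL·hr

AUC = 242 µg/mL·hr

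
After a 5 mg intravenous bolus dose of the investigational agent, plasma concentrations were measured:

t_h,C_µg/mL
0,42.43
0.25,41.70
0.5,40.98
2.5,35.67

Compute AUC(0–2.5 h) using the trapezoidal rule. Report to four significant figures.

Trapezoidal AUC_0→2.5:
  [0→0.25]: (42.43+41.70)/2 × 0.25 = 10.51625
  [0.25→0.5]: (41.70+40.98)/2 × 0.25 = 10.335
  [0.5→2.5]: (40.98+35.67)/2 × 2 = 76.65
  Sum = 97.50125 µg/mL·h

AUC = 97.50 µg/mL·h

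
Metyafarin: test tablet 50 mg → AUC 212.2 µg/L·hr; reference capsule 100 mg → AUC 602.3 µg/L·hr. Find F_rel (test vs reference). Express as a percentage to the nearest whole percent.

F_rel = 70%

F_rel = (AUC_test/D_test) / (AUC_ref/D_ref)
      = (212.2/50) / (602.3/100)
      = 4.244 / 6.023 = 0.7046 = 70.46%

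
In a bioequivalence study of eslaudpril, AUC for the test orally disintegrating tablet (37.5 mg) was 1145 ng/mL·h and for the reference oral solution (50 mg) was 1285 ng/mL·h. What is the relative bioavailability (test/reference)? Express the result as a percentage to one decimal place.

F_rel = (AUC_test/D_test) / (AUC_ref/D_ref)
      = (1145/37.5) / (1285/50)
      = 30.5333 / 25.7 = 1.1881 = 118.81%

F_rel = 118.8%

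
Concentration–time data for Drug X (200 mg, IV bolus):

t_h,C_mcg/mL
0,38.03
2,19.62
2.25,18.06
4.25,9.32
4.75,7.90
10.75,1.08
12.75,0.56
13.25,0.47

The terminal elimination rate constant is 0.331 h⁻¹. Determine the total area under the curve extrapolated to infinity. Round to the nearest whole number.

AUC = 124 mcg/mL·h

Trapezoidal AUC_0→13.25:
  [0→2]: (38.03+19.62)/2 × 2 = 57.65
  [2→2.25]: (19.62+18.06)/2 × 0.25 = 4.71
  [2.25→4.25]: (18.06+9.32)/2 × 2 = 27.38
  [4.25→4.75]: (9.32+7.90)/2 × 0.5 = 4.305
  [4.75→10.75]: (7.90+1.08)/2 × 6 = 26.94
  [10.75→12.75]: (1.08+0.56)/2 × 2 = 1.64
  [12.75→13.25]: (0.56+0.47)/2 × 0.5 = 0.2575
  Sum = 122.8825 mcg/mL·h
Extrapolated tail: C_last / k_e = 0.47 / 0.331 = 1.420
AUC_0→∞ = 122.8825 + 1.420 = 124.3025 mcg/mL·h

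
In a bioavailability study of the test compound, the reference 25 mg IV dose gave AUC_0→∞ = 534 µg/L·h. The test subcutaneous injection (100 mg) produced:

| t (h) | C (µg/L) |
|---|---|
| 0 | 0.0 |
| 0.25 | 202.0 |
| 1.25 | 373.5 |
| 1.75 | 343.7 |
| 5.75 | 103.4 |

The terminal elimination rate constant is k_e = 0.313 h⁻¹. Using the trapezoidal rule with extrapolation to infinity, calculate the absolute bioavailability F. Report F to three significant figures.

Trapezoidal AUC_0→5.75 (subcutaneous injection):
  [0→0.25]: (0.0+202.0)/2 × 0.25 = 25.25
  [0.25→1.25]: (202.0+373.5)/2 × 1 = 287.75
  [1.25→1.75]: (373.5+343.7)/2 × 0.5 = 179.3
  [1.75→5.75]: (343.7+103.4)/2 × 4 = 894.2
  Sum = 1386.5 µg/L·h
Tail: C_last/k_e = 103.4/0.313 = 330.351
AUC_0→∞ (subcutaneous injection) = 1386.5 + 330.351 = 1716.851 µg/L·h
F = (AUC_ev/D_ev)/(AUC_iv/D_iv) = (1716.851/100)/(534/25) = 17.16851/21.36 = 0.8038

F = 0.804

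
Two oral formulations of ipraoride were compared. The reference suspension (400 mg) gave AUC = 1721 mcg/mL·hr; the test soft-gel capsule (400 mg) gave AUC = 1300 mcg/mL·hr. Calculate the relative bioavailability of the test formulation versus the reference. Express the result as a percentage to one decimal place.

F_rel = (AUC_test/D_test) / (AUC_ref/D_ref)
      = (1300/400) / (1721/400)
      = 3.25 / 4.3025 = 0.7554 = 75.54%

F_rel = 75.5%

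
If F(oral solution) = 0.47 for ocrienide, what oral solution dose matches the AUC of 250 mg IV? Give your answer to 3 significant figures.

For equal systemic exposure: F × D_ev = D_iv
D_ev = D_iv / F = 250 / 0.47 = 531.915 mg

D_oral = 532 mg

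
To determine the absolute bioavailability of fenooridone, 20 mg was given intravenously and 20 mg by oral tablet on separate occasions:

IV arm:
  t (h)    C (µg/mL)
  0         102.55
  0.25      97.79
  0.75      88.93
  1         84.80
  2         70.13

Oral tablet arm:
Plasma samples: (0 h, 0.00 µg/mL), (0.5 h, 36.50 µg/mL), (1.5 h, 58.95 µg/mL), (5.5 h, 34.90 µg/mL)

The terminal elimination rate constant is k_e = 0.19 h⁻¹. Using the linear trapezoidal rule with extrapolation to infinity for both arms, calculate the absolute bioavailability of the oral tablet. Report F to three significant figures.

Trapezoidal AUC_0→2 (IV):
  [0→0.25]: (102.55+97.79)/2 × 0.25 = 25.0425
  [0.25→0.75]: (97.79+88.93)/2 × 0.5 = 46.68
  [0.75→1]: (88.93+84.80)/2 × 0.25 = 21.71625
  [1→2]: (84.80+70.13)/2 × 1 = 77.465
  Sum = 170.90375 µg/mL·h
IV tail: 70.13/0.19 = 369.105; AUC_iv,0→∞ = 170.90375 + 369.105 = 540.00875 µg/mL·h
Trapezoidal AUC_0→5.5 (oral tablet):
  [0→0.5]: (0.00+36.50)/2 × 0.5 = 9.125
  [0.5→1.5]: (36.50+58.95)/2 × 1 = 47.725
  [1.5→5.5]: (58.95+34.90)/2 × 4 = 187.7
  Sum = 244.55 µg/mL·h
oral tablet tail: 34.90/0.19 = 183.684; AUC_ev,0→∞ = 244.55 + 183.684 = 428.234 µg/mL·h
F = (AUC_ev/D_ev)/(AUC_iv/D_iv) = (428.234/20)/(540.00875/20) = 21.4117/27.0004 = 0.7930

F = 0.793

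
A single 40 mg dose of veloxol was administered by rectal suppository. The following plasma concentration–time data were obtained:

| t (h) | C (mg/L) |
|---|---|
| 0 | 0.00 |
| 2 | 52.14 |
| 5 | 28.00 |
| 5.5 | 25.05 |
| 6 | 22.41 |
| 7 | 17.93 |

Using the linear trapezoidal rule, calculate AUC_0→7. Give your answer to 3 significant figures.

AUC = 218 mg/L·h

Trapezoidal AUC_0→7:
  [0→2]: (0.00+52.14)/2 × 2 = 52.14
  [2→5]: (52.14+28.00)/2 × 3 = 120.21
  [5→5.5]: (28.00+25.05)/2 × 0.5 = 13.2625
  [5.5→6]: (25.05+22.41)/2 × 0.5 = 11.865
  [6→7]: (22.41+17.93)/2 × 1 = 20.17
  Sum = 217.6475 mg/L·h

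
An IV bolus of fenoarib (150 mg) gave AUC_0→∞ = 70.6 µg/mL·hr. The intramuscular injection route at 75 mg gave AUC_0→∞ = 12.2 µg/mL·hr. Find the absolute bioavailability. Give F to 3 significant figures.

F = 0.346

F = (AUC_ev / D_ev) / (AUC_iv / D_iv)
  = (12.2/75) / (70.6/150)
  = 0.162667 / 0.470667 = 0.3456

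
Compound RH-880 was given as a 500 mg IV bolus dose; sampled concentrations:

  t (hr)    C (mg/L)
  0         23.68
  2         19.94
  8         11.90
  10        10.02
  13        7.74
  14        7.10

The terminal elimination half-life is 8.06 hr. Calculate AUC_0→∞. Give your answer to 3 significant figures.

Trapezoidal AUC_0→14:
  [0→2]: (23.68+19.94)/2 × 2 = 43.62
  [2→8]: (19.94+11.90)/2 × 6 = 95.52
  [8→10]: (11.90+10.02)/2 × 2 = 21.92
  [10→13]: (10.02+7.74)/2 × 3 = 26.64
  [13→14]: (7.74+7.10)/2 × 1 = 7.42
  Sum = 195.12 mg/L·hr
k_e = ln2 / t½ = 0.693147 / 8.06 = 0.0860 hr^-1
Extrapolated tail: C_last / k_e = 7.10 / 0.086 = 82.558
AUC_0→∞ = 195.12 + 82.558 = 277.678 mg/L·hr

AUC = 278 mg/L·hr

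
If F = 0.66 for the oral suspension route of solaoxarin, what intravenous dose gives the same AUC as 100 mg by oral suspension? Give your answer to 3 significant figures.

D_iv = 66.0 mg

Systemic exposure from an extravascular dose = F × D_ev, so the equivalent IV dose is F × D_ev.
D_iv = F × D_ev = 0.66 × 100 = 66 mg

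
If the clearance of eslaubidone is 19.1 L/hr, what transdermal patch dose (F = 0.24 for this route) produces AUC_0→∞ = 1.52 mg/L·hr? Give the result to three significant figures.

Dose = CL × AUC_0→∞ / F
     = 19.1 × 1.52 / 0.24 = 120.967 mg

Dose = 121 mg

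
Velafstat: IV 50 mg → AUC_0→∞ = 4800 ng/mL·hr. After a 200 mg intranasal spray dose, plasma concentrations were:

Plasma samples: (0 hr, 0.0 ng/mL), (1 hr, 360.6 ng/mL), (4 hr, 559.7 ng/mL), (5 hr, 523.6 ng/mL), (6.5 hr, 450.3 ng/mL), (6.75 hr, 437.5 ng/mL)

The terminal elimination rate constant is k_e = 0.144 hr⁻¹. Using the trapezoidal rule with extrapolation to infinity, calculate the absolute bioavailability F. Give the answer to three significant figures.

Trapezoidal AUC_0→6.75 (intranasal spray):
  [0→1]: (0.0+360.6)/2 × 1 = 180.3
  [1→4]: (360.6+559.7)/2 × 3 = 1380.45
  [4→5]: (559.7+523.6)/2 × 1 = 541.65
  [5→6.5]: (523.6+450.3)/2 × 1.5 = 730.425
  [6.5→6.75]: (450.3+437.5)/2 × 0.25 = 110.975
  Sum = 2943.8 ng/mL·hr
Tail: C_last/k_e = 437.5/0.144 = 3038.194
AUC_0→∞ (intranasal spray) = 2943.8 + 3038.194 = 5981.994 ng/mL·hr
F = (AUC_ev/D_ev)/(AUC_iv/D_iv) = (5981.994/200)/(4800/50) = 29.90997/96 = 0.3116

F = 0.312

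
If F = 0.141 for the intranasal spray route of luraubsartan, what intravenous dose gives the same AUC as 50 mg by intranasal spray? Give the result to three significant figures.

Systemic exposure from an extravascular dose = F × D_ev, so the equivalent IV dose is F × D_ev.
D_iv = F × D_ev = 0.141 × 50 = 7.05 mg

D_iv = 7.05 mg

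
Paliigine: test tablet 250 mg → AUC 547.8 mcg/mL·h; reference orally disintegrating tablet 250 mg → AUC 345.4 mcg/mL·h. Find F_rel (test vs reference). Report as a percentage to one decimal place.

F_rel = 158.6%

F_rel = (AUC_test/D_test) / (AUC_ref/D_ref)
      = (547.8/250) / (345.4/250)
      = 2.1912 / 1.3816 = 1.5860 = 158.60%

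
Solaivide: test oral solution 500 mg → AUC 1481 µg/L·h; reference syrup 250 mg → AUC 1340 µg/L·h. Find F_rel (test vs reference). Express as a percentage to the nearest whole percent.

F_rel = (AUC_test/D_test) / (AUC_ref/D_ref)
      = (1481/500) / (1340/250)
      = 2.962 / 5.36 = 0.5526 = 55.26%

F_rel = 55%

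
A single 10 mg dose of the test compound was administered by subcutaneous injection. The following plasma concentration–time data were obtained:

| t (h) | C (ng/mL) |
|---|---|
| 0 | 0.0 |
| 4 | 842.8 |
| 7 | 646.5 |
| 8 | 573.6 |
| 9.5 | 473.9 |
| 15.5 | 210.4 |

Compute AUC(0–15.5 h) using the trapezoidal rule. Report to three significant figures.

AUC = 7370 ng/mL·h

Trapezoidal AUC_0→15.5:
  [0→4]: (0.0+842.8)/2 × 4 = 1685.6
  [4→7]: (842.8+646.5)/2 × 3 = 2233.95
  [7→8]: (646.5+573.6)/2 × 1 = 610.05
  [8→9.5]: (573.6+473.9)/2 × 1.5 = 785.625
  [9.5→15.5]: (473.9+210.4)/2 × 6 = 2052.9
  Sum = 7368.125 ng/mL·h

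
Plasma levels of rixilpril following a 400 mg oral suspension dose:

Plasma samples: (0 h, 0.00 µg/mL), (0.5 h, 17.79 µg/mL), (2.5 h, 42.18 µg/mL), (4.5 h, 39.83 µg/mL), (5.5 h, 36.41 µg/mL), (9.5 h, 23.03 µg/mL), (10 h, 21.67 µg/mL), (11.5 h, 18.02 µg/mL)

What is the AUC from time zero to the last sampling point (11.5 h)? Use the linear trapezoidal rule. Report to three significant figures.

Trapezoidal AUC_0→11.5:
  [0→0.5]: (0.00+17.79)/2 × 0.5 = 4.4475
  [0.5→2.5]: (17.79+42.18)/2 × 2 = 59.97
  [2.5→4.5]: (42.18+39.83)/2 × 2 = 82.01
  [4.5→5.5]: (39.83+36.41)/2 × 1 = 38.12
  [5.5→9.5]: (36.41+23.03)/2 × 4 = 118.88
  [9.5→10]: (23.03+21.67)/2 × 0.5 = 11.175
  [10→11.5]: (21.67+18.02)/2 × 1.5 = 29.7675
  Sum = 344.37 µg/mL·h

AUC = 344 µg/mL·h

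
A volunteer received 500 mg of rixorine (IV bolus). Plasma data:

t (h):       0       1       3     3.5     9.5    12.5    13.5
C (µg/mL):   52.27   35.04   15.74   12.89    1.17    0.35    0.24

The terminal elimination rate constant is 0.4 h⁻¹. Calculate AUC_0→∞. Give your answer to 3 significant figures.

AUC = 147 µg/mL·h

Trapezoidal AUC_0→13.5:
  [0→1]: (52.27+35.04)/2 × 1 = 43.655
  [1→3]: (35.04+15.74)/2 × 2 = 50.78
  [3→3.5]: (15.74+12.89)/2 × 0.5 = 7.1575
  [3.5→9.5]: (12.89+1.17)/2 × 6 = 42.18
  [9.5→12.5]: (1.17+0.35)/2 × 3 = 2.28
  [12.5→13.5]: (0.35+0.24)/2 × 1 = 0.295
  Sum = 146.3475 µg/mL·h
Extrapolated tail: C_last / k_e = 0.24 / 0.4 = 0.600
AUC_0→∞ = 146.3475 + 0.600 = 146.9475 µg/mL·h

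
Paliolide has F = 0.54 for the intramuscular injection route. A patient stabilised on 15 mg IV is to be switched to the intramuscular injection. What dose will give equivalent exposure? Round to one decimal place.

D_intramuscular = 27.8 mg

For equal systemic exposure: F × D_ev = D_iv
D_ev = D_iv / F = 15 / 0.54 = 27.7778 mg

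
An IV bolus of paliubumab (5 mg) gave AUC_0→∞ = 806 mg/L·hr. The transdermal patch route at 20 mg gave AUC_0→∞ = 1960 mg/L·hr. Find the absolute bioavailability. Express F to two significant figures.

F = (AUC_ev / D_ev) / (AUC_iv / D_iv)
  = (1960/20) / (806/5)
  = 98 / 161.2 = 0.6079

F = 0.61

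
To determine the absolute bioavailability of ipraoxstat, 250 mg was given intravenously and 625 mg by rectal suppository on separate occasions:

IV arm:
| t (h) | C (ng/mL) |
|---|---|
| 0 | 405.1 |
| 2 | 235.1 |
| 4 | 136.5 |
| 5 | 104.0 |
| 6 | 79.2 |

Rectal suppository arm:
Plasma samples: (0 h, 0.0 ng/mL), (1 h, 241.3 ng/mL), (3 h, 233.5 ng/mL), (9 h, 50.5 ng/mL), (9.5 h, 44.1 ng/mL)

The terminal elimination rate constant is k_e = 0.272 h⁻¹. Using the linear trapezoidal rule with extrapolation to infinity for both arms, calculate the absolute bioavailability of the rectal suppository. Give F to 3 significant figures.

F = 0.431

Trapezoidal AUC_0→6 (IV):
  [0→2]: (405.1+235.1)/2 × 2 = 640.2
  [2→4]: (235.1+136.5)/2 × 2 = 371.6
  [4→5]: (136.5+104.0)/2 × 1 = 120.25
  [5→6]: (104.0+79.2)/2 × 1 = 91.6
  Sum = 1223.65 ng/mL·h
IV tail: 79.2/0.272 = 291.176; AUC_iv,0→∞ = 1223.65 + 291.176 = 1514.826 ng/mL·h
Trapezoidal AUC_0→9.5 (rectal suppository):
  [0→1]: (0.0+241.3)/2 × 1 = 120.65
  [1→3]: (241.3+233.5)/2 × 2 = 474.8
  [3→9]: (233.5+50.5)/2 × 6 = 852.0
  [9→9.5]: (50.5+44.1)/2 × 0.5 = 23.65
  Sum = 1471.1 ng/mL·h
rectal suppository tail: 44.1/0.272 = 162.132; AUC_ev,0→∞ = 1471.1 + 162.132 = 1633.232 ng/mL·h
F = (AUC_ev/D_ev)/(AUC_iv/D_iv) = (1633.232/625)/(1514.826/250) = 2.6131712/6.059304 = 0.4313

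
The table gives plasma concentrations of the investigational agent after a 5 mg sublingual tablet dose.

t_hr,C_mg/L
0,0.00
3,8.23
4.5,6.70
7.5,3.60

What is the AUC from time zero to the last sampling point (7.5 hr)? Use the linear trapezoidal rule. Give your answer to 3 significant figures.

AUC = 39.0 mg/L·hr

Trapezoidal AUC_0→7.5:
  [0→3]: (0.00+8.23)/2 × 3 = 12.345
  [3→4.5]: (8.23+6.70)/2 × 1.5 = 11.1975
  [4.5→7.5]: (6.70+3.60)/2 × 3 = 15.45
  Sum = 38.9925 mg/L·hr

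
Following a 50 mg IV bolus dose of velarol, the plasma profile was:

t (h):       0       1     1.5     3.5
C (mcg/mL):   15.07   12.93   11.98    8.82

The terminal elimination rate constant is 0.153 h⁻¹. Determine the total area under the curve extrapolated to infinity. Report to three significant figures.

Trapezoidal AUC_0→3.5:
  [0→1]: (15.07+12.93)/2 × 1 = 14.0
  [1→1.5]: (12.93+11.98)/2 × 0.5 = 6.2275
  [1.5→3.5]: (11.98+8.82)/2 × 2 = 20.8
  Sum = 41.0275 mcg/mL·h
Extrapolated tail: C_last / k_e = 8.82 / 0.153 = 57.647
AUC_0→∞ = 41.0275 + 57.647 = 98.6745 mcg/mL·h

AUC = 98.7 mcg/mL·h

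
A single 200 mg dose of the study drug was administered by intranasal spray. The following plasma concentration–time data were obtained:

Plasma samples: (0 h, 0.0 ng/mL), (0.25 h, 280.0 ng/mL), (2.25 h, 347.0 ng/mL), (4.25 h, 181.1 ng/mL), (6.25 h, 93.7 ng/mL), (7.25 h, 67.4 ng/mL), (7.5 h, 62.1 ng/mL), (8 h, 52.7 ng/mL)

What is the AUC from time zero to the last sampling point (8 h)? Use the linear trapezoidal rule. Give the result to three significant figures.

Trapezoidal AUC_0→8:
  [0→0.25]: (0.0+280.0)/2 × 0.25 = 35.0
  [0.25→2.25]: (280.0+347.0)/2 × 2 = 627.0
  [2.25→4.25]: (347.0+181.1)/2 × 2 = 528.1
  [4.25→6.25]: (181.1+93.7)/2 × 2 = 274.8
  [6.25→7.25]: (93.7+67.4)/2 × 1 = 80.55
  [7.25→7.5]: (67.4+62.1)/2 × 0.25 = 16.1875
  [7.5→8]: (62.1+52.7)/2 × 0.5 = 28.7
  Sum = 1590.3375 ng/mL·h

AUC = 1590 ng/mL·h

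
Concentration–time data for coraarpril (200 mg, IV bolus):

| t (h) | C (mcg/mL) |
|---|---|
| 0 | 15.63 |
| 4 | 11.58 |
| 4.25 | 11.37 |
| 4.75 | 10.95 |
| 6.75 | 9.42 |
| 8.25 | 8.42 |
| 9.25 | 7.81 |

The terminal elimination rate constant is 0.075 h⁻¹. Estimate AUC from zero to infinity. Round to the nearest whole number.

AUC = 209 mcg/mL·h

Trapezoidal AUC_0→9.25:
  [0→4]: (15.63+11.58)/2 × 4 = 54.42
  [4→4.25]: (11.58+11.37)/2 × 0.25 = 2.86875
  [4.25→4.75]: (11.37+10.95)/2 × 0.5 = 5.58
  [4.75→6.75]: (10.95+9.42)/2 × 2 = 20.37
  [6.75→8.25]: (9.42+8.42)/2 × 1.5 = 13.38
  [8.25→9.25]: (8.42+7.81)/2 × 1 = 8.115
  Sum = 104.73375 mcg/mL·h
Extrapolated tail: C_last / k_e = 7.81 / 0.075 = 104.133
AUC_0→∞ = 104.73375 + 104.133 = 208.86675 mcg/mL·h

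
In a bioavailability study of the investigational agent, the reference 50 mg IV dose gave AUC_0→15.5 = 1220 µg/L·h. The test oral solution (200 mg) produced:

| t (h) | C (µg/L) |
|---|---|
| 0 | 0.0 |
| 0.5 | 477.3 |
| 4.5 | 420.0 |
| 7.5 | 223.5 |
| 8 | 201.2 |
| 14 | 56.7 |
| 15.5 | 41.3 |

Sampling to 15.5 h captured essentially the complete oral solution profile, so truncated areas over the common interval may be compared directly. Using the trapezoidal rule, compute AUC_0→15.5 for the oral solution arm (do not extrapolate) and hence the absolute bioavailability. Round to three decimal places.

F = 0.785

Trapezoidal AUC_0→15.5 (oral solution):
  [0→0.5]: (0.0+477.3)/2 × 0.5 = 119.325
  [0.5→4.5]: (477.3+420.0)/2 × 4 = 1794.6
  [4.5→7.5]: (420.0+223.5)/2 × 3 = 965.25
  [7.5→8]: (223.5+201.2)/2 × 0.5 = 106.175
  [8→14]: (201.2+56.7)/2 × 6 = 773.7
  [14→15.5]: (56.7+41.3)/2 × 1.5 = 73.5
  Sum = 3832.55 µg/L·h
F = (AUC_ev/D_ev)/(AUC_iv/D_iv) = (3832.55/200)/(1220/50) = 19.16275/24.4 = 0.7854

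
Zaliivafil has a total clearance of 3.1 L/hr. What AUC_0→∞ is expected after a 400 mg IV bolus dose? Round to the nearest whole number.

AUC_0→∞ = Dose_iv / CL
        = 400 / 3.1 = 129.032 mg/L·hr

AUC = 129 mg/L·hr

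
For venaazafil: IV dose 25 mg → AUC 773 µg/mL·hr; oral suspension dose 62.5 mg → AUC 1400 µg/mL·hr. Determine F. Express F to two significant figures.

F = (AUC_ev / D_ev) / (AUC_iv / D_iv)
  = (1400/62.5) / (773/25)
  = 22.4 / 30.92 = 0.7245

F = 0.72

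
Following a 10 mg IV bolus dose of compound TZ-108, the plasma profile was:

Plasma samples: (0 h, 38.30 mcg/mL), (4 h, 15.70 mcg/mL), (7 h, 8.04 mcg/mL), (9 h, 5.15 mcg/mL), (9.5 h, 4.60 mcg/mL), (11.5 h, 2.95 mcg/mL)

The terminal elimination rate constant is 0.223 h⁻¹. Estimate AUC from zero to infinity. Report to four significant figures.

AUC = 180.0 mcg/mL·h

Trapezoidal AUC_0→11.5:
  [0→4]: (38.30+15.70)/2 × 4 = 108.0
  [4→7]: (15.70+8.04)/2 × 3 = 35.61
  [7→9]: (8.04+5.15)/2 × 2 = 13.19
  [9→9.5]: (5.15+4.60)/2 × 0.5 = 2.4375
  [9.5→11.5]: (4.60+2.95)/2 × 2 = 7.55
  Sum = 166.7875 mcg/mL·h
Extrapolated tail: C_last / k_e = 2.95 / 0.223 = 13.229
AUC_0→∞ = 166.7875 + 13.229 = 180.0165 mcg/mL·h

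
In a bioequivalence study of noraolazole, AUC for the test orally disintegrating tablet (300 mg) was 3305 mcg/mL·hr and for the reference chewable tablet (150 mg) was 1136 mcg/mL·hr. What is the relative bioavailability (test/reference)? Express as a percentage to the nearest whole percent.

F_rel = (AUC_test/D_test) / (AUC_ref/D_ref)
      = (3305/300) / (1136/150)
      = 11.0167 / 7.57333 = 1.4547 = 145.47%

F_rel = 145%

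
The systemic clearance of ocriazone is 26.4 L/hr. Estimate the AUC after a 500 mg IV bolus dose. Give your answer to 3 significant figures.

AUC = 18.9 mg/L·hr

AUC_0→∞ = Dose_iv / CL
        = 500 / 26.4 = 18.9394 mg/L·hr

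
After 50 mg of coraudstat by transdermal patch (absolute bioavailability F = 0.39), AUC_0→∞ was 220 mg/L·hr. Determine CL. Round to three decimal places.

CL = F × Dose / AUC_0→∞
   = 0.39 × 50 / 220 = 0.0886364 L/hr

CL = 0.089 L/hr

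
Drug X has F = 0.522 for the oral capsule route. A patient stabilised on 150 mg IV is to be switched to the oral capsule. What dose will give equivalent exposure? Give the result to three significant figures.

D_oral = 287 mg

For equal systemic exposure: F × D_ev = D_iv
D_ev = D_iv / F = 150 / 0.522 = 287.356 mg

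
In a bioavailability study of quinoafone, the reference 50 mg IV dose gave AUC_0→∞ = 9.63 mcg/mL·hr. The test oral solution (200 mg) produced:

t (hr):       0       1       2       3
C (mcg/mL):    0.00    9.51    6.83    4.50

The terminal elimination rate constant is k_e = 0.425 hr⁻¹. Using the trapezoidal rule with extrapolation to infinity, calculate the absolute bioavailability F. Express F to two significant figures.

Trapezoidal AUC_0→3 (oral solution):
  [0→1]: (0.00+9.51)/2 × 1 = 4.755
  [1→2]: (9.51+6.83)/2 × 1 = 8.17
  [2→3]: (6.83+4.50)/2 × 1 = 5.665
  Sum = 18.59 mcg/mL·hr
Tail: C_last/k_e = 4.50/0.425 = 10.588
AUC_0→∞ (oral solution) = 18.59 + 10.588 = 29.178 mcg/mL·hr
F = (AUC_ev/D_ev)/(AUC_iv/D_iv) = (29.178/200)/(9.63/50) = 0.14589/0.1926 = 0.7575

F = 0.76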